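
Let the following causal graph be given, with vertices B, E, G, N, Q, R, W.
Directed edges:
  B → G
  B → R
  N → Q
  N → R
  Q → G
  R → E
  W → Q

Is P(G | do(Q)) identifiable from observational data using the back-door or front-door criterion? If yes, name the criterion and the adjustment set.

desc(Q)\{Q}={G}; candidates ⊆ {B,E,N,R,W}.
∅: Q⊥G given ∅ in G with Q→· removed — back-door holds.
P(G|do(Q)) = P(G|Q) — no adjustment needed.

P(G|do(Q)): backdoor, adjust for ∅.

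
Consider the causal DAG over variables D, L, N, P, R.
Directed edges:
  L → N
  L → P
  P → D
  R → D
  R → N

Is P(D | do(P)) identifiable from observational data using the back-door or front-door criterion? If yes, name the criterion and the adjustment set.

P(D|do(P)): backdoor, adjust for ∅.

desc(P)\{P}={D}; candidates ⊆ {L,N,R}.
∅: P⊥D given ∅ in G with P→· removed — back-door holds.
P(D|do(P)) = P(D|P) — no adjustment needed.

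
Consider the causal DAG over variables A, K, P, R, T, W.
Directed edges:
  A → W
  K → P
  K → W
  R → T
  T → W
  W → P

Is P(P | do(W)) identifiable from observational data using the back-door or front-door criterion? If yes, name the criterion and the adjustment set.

desc(W)\{W}={P}; candidates ⊆ {A,K,R,T}.
size 0: {}; under {} W still reaches {A,K,P,R,T} ∋ P.
{K}: W⊥P given {K} in G with W→· removed — back-door holds.
P(P|do(W)) = Σ_{K} P(P|W,K)·P(K).

P(P|do(W)): backdoor, adjust for {K}.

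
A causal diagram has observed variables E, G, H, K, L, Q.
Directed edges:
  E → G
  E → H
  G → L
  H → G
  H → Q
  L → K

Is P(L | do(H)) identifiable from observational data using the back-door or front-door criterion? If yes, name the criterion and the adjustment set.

P(L|do(H)): backdoor, adjust for {E}.

desc(H)\{H}={G,K,L,Q}; candidates ⊆ {E}.
size 0: {}; under {} H still reaches {E,G,K,L} ∋ L.
{E}: H⊥L given {E} in G with H→· removed — back-door holds.
P(L|do(H)) = Σ_{E} P(L|H,E)·P(E).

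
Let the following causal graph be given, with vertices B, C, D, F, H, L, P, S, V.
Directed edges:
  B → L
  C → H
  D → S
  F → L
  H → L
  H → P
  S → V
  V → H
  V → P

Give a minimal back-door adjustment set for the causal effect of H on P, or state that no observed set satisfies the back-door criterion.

desc(H)\{H}={L,P}; candidates ⊆ {B,C,D,F,S,V}.
size 0: {}; under {} H still reaches {C,D,P,S,V} ∋ P.
{V}: H⊥P given {V} in G with H→· removed — back-door holds.

H→P: minimal back-door set {V}.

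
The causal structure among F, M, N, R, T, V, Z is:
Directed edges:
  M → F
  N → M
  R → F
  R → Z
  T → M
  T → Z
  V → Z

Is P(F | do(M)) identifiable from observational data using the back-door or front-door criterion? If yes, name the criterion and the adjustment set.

P(F|do(M)): backdoor, adjust for ∅.

desc(M)\{M}={F}; candidates ⊆ {N,R,T,V,Z}.
∅: M⊥F given ∅ in G with M→· removed — back-door holds.
P(F|do(M)) = P(F|M) — no adjustment needed.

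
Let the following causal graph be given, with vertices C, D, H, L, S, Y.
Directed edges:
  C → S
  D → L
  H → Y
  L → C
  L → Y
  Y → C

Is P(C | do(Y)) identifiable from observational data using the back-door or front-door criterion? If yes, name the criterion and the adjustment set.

desc(Y)\{Y}={C,S}; candidates ⊆ {D,H,L}.
size 0: {}; under {} Y still reaches {C,D,H,L,S} ∋ C.
{L}: Y⊥C given {L} in G with Y→· removed — back-door holds.
P(C|do(Y)) = Σ_{L} P(C|Y,L)·P(L).

P(C|do(Y)): backdoor, adjust for {L}.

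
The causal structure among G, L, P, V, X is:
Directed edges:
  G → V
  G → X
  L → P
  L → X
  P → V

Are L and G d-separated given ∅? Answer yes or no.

Yes — L ⊥ G | ∅.

Bayes-Ball from L | ∅ reaches {P,V,X}.
G ∉ reach(L|∅) ⇒ L ⊥ G | ∅.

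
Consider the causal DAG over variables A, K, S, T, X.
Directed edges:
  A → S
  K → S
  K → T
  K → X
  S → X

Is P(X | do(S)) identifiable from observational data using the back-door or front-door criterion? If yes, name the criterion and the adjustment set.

desc(S)\{S}={X}; candidates ⊆ {A,K,T}.
size 0: {}; under {} S still reaches {A,K,T,X} ∋ X.
{K}: S⊥X given {K} in G with S→· removed — back-door holds.
P(X|do(S)) = Σ_{K} P(X|S,K)·P(K).

P(X|do(S)): backdoor, adjust for {K}.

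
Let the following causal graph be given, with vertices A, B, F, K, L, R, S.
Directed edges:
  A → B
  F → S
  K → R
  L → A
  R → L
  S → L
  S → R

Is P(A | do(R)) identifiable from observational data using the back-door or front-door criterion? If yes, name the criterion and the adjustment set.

P(A|do(R)): backdoor, adjust for {S}.

desc(R)\{R}={A,B,L}; candidates ⊆ {F,K,S}.
size 0: {}; under {} R still reaches {A,B,F,K,L,S} ∋ A.
{S}: R⊥A given {S} in G with R→· removed — back-door holds.
P(A|do(R)) = Σ_{S} P(A|R,S)·P(S).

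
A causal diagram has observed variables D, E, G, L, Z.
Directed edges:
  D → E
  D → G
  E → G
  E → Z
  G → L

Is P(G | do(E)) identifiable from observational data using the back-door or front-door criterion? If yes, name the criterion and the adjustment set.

P(G|do(E)): backdoor, adjust for {D}.

desc(E)\{E}={G,L,Z}; candidates ⊆ {D}.
size 0: {}; under {} E still reaches {D,G,L} ∋ G.
{D}: E⊥G given {D} in G with E→· removed — back-door holds.
P(G|do(E)) = Σ_{D} P(G|E,D)·P(D).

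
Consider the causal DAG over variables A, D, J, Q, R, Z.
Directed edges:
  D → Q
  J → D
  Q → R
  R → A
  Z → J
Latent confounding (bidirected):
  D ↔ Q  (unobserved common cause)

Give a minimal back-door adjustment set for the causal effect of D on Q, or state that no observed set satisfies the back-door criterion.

desc(D)\{D}={A,Q,R}; candidates ⊆ {J,Z}.
D↔Q: latent back-door arc(s) into D.
size 0: {}; under {} D still reaches {A,J,Q,R,Z} ∋ Q.
size 1: {J}, {Z}; under {J} D still reaches {A,Q,R} ∋ Q.
size 2: {J,Z}; under {J,Z} D still reaches {A,Q,R} ∋ Q.
D↔Q cannot be blocked by any observed set — no back-door set.

D→Q: no observed back-door set.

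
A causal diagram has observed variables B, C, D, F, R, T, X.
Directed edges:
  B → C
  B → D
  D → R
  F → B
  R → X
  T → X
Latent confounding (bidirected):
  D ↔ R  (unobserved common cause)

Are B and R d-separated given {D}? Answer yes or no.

No — B and R are d-connected given {D}.

Bayes-Ball from B | {D} reaches {C,F,R,X}.
R ∈ reach(B|{D}) ⇒ B ⊥̸ R | {D}.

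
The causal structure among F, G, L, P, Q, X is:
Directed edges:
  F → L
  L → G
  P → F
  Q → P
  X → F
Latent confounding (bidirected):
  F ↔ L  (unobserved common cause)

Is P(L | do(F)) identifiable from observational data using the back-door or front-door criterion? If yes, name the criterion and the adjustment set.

desc(F)\{F}={G,L}; candidates ⊆ {P,Q,X}.
F↔L: latent back-door arc(s) into F.
size 0: {}; under {} F still reaches {G,L,P,Q,X} ∋ L.
size 1: {P}, {Q}, {X}; under {P} F still reaches {G,L,X} ∋ L.
size 2: {P,Q}, {P,X}, {Q,X}; under {P,Q} F still reaches {G,L,X} ∋ L.
F↔L cannot be blocked by any observed set — no back-door set.
No mediator lies on a directed F→…→L path.
Neither criterion identifies P(L|do(F)) in this graph.

P(L|do(F)): not identifiable (no BD/FD set).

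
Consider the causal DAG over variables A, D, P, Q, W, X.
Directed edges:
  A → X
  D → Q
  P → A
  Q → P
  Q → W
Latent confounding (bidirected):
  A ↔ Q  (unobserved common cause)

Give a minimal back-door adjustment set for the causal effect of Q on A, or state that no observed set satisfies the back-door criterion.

Q→A: no observed back-door set.

desc(Q)\{Q}={A,P,W,X}; candidates ⊆ {D}.
Q↔A: latent back-door arc(s) into Q.
size 0: {}; under {} Q still reaches {A,D,X} ∋ A.
size 1: {D}; under {D} Q still reaches {A,X} ∋ A.
Q↔A cannot be blocked by any observed set — no back-door set.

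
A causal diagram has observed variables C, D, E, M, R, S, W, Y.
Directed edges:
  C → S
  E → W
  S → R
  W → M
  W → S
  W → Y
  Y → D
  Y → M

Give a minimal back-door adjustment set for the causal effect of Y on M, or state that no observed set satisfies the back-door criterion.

desc(Y)\{Y}={D,M}; candidates ⊆ {C,E,R,S,W}.
size 0: {}; under {} Y still reaches {E,M,R,S,W} ∋ M.
{W}: Y⊥M given {W} in G with Y→· removed — back-door holds.

Y→M: minimal back-door set {W}.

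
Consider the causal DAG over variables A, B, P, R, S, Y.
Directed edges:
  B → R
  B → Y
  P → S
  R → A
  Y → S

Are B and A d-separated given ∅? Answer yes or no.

Bayes-Ball from B | ∅ reaches {A,R,S,Y}.
A ∈ reach(B|∅) ⇒ B ⊥̸ A | ∅.

No — B and A are d-connected given ∅.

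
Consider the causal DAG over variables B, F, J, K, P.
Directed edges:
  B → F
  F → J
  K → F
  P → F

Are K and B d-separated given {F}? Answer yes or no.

No — K and B are d-connected given {F}.

Bayes-Ball from K | {F} reaches {B,P}.
B ∈ reach(K|{F}) ⇒ K ⊥̸ B | {F}.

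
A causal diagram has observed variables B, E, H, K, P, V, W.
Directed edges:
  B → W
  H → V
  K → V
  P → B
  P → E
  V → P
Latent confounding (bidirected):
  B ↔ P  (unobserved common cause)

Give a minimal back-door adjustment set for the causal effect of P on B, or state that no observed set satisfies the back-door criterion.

P→B: no observed back-door set.

desc(P)\{P}={B,E,W}; candidates ⊆ {H,K,V}.
P↔B: latent back-door arc(s) into P.
size 0: {}; under {} P still reaches {B,H,K,V,W} ∋ B.
size 1: {H}, {K}, {V}; under {H} P still reaches {B,K,V,W} ∋ B.
size 2: {H,K}, {H,V}, {K,V}; under {H,K} P still reaches {B,V,W} ∋ B.
P↔B cannot be blocked by any observed set — no back-door set.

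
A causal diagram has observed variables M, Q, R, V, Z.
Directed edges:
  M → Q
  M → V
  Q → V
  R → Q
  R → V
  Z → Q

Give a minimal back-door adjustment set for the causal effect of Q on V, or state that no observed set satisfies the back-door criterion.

desc(Q)\{Q}={V}; candidates ⊆ {M,R,Z}.
size 0: {}; under {} Q still reaches {M,R,V,Z} ∋ V.
size 1: {M}, {R}, {Z}; under {M} Q still reaches {R,V,Z} ∋ V.
{M,R}: Q⊥V given {M,R} in G with Q→· removed — back-door holds.

Q→V: minimal back-door set {M, R}.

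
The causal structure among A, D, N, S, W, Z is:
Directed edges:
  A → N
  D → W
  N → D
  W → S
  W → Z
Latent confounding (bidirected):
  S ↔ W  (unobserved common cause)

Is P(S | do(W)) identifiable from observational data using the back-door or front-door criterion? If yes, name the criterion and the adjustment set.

desc(W)\{W}={S,Z}; candidates ⊆ {A,D,N}.
W↔S: latent back-door arc(s) into W.
size 0: {}; under {} W still reaches {A,D,N,S} ∋ S.
size 1: {A}, {D}, {N}; under {A} W still reaches {D,N,S} ∋ S.
size 2: {A,D}, {A,N}, {D,N}; under {A,D} W still reaches {S} ∋ S.
W↔S cannot be blocked by any observed set — no back-door set.
No mediator lies on a directed W→…→S path.
Neither criterion identifies P(S|do(W)) in this graph.

P(S|do(W)): not identifiable (no BD/FD set).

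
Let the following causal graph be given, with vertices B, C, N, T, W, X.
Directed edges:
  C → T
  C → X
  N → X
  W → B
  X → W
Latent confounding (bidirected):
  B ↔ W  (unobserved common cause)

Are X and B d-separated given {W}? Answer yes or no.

No — X and B are d-connected given {W}.

Bayes-Ball from X | {W} reaches {B,C,N,T}.
B ∈ reach(X|{W}) ⇒ X ⊥̸ B | {W}.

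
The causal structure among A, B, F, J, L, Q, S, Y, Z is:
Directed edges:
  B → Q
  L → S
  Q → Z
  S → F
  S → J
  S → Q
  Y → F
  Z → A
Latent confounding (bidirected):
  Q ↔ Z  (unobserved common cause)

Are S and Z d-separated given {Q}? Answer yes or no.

No — S and Z are d-connected given {Q}.

Bayes-Ball from S | {Q} reaches {A,B,F,J,L,Z}.
Z ∈ reach(S|{Q}) ⇒ S ⊥̸ Z | {Q}.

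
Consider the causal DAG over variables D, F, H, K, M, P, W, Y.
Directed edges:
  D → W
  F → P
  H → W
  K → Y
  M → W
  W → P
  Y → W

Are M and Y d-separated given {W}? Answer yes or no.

No — M and Y are d-connected given {W}.

Bayes-Ball from M | {W} reaches {D,H,K,Y}.
Y ∈ reach(M|{W}) ⇒ M ⊥̸ Y | {W}.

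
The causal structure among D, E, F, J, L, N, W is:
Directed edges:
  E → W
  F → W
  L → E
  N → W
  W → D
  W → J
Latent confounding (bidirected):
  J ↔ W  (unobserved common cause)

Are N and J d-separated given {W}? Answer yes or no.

Bayes-Ball from N | {W} reaches {E,F,J,L}.
J ∈ reach(N|{W}) ⇒ N ⊥̸ J | {W}.

No — N and J are d-connected given {W}.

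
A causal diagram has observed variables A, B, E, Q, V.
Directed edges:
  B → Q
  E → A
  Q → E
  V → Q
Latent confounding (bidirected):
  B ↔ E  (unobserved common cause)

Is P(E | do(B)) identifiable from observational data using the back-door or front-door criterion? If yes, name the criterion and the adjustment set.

P(E|do(B)): frontdoor, adjust for {Q}.

desc(B)\{B}={A,E,Q}; candidates ⊆ {V}.
B↔E: latent back-door arc(s) into B.
size 0: {}; under {} B still reaches {A,E} ∋ E.
size 1: {V}; under {V} B still reaches {A,E} ∋ E.
B↔E cannot be blocked by any observed set — no back-door set.
{Q}: (i) intercepts every directed B→E path; (ii) no back-door B→{Q}; (iii) {B} blocks every back-door {Q}→E. Front-door holds.
P(E|do(B)) = Σ_{Q} P(Q|B) Σ_{B'} P(E|Q,B')P(B').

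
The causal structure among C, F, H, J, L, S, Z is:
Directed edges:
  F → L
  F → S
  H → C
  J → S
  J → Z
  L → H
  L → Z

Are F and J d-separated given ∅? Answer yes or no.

Yes — F ⊥ J | ∅.

Bayes-Ball from F | ∅ reaches {C,H,L,S,Z}.
J ∉ reach(F|∅) ⇒ F ⊥ J | ∅.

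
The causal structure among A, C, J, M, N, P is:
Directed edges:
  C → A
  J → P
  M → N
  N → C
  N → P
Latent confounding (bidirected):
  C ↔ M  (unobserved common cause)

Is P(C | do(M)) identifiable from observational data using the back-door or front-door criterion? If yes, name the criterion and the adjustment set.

P(C|do(M)): frontdoor, adjust for {N}.

desc(M)\{M}={A,C,N,P}; candidates ⊆ {J}.
M↔C: latent back-door arc(s) into M.
size 0: {}; under {} M still reaches {A,C} ∋ C.
size 1: {J}; under {J} M still reaches {A,C} ∋ C.
M↔C cannot be blocked by any observed set — no back-door set.
{N}: (i) intercepts every directed M→C path; (ii) no back-door M→{N}; (iii) {M} blocks every back-door {N}→C. Front-door holds.
P(C|do(M)) = Σ_{N} P(N|M) Σ_{M'} P(C|N,M')P(M').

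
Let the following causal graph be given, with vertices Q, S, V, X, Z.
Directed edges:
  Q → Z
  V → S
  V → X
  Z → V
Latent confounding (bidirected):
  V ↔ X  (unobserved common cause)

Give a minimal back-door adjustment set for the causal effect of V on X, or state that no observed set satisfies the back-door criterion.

V→X: no observed back-door set.

desc(V)\{V}={S,X}; candidates ⊆ {Q,Z}.
V↔X: latent back-door arc(s) into V.
size 0: {}; under {} V still reaches {Q,X,Z} ∋ X.
size 1: {Q}, {Z}; under {Q} V still reaches {X,Z} ∋ X.
size 2: {Q,Z}; under {Q,Z} V still reaches {X} ∋ X.
V↔X cannot be blocked by any observed set — no back-door set.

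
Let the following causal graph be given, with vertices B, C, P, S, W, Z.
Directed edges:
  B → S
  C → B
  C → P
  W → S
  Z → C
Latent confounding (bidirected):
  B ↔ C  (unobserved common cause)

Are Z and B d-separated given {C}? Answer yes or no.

No — Z and B are d-connected given {C}.

Bayes-Ball from Z | {C} reaches {B,S}.
B ∈ reach(Z|{C}) ⇒ Z ⊥̸ B | {C}.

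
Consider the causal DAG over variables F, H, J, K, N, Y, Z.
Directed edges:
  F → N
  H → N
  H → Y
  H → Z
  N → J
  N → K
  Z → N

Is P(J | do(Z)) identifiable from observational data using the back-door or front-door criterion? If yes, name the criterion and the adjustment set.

desc(Z)\{Z}={J,K,N}; candidates ⊆ {F,H,Y}.
size 0: {}; under {} Z still reaches {H,J,K,N,Y} ∋ J.
{H}: Z⊥J given {H} in G with Z→· removed — back-door holds.
P(J|do(Z)) = Σ_{H} P(J|Z,H)·P(H).

P(J|do(Z)): backdoor, adjust for {H}.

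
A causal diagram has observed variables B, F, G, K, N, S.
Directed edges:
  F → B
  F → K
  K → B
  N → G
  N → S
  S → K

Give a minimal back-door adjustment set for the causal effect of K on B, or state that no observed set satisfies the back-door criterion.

K→B: minimal back-door set {F}.

desc(K)\{K}={B}; candidates ⊆ {F,G,N,S}.
size 0: {}; under {} K still reaches {B,F,G,N,S} ∋ B.
{F}: K⊥B given {F} in G with K→· removed — back-door holds.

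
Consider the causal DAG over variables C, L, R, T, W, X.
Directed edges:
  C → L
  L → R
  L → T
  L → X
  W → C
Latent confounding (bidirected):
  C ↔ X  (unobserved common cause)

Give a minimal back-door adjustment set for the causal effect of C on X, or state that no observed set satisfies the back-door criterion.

C→X: no observed back-door set.

desc(C)\{C}={L,R,T,X}; candidates ⊆ {W}.
C↔X: latent back-door arc(s) into C.
size 0: {}; under {} C still reaches {W,X} ∋ X.
size 1: {W}; under {W} C still reaches {X} ∋ X.
C↔X cannot be blocked by any observed set — no back-door set.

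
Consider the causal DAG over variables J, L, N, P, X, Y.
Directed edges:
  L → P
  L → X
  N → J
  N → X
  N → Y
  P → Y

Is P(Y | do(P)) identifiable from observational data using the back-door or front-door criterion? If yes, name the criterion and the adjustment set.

desc(P)\{P}={Y}; candidates ⊆ {J,L,N,X}.
∅: P⊥Y given ∅ in G with P→· removed — back-door holds.
P(Y|do(P)) = P(Y|P) — no adjustment needed.

P(Y|do(P)): backdoor, adjust for ∅.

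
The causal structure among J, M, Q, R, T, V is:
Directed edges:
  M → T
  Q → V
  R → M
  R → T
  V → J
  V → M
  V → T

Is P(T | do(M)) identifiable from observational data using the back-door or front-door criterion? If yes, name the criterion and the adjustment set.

P(T|do(M)): backdoor, adjust for {R, V}.

desc(M)\{M}={T}; candidates ⊆ {J,Q,R,V}.
size 0: {}; under {} M still reaches {J,Q,R,T,V} ∋ T.
size 1: {J}, {Q}, {R} …(+1); under {J} M still reaches {Q,R,T,V} ∋ T.
{R,V}: M⊥T given {R,V} in G with M→· removed — back-door holds.
P(T|do(M)) = Σ_{R,V} P(T|M,R,V)·P(R,V).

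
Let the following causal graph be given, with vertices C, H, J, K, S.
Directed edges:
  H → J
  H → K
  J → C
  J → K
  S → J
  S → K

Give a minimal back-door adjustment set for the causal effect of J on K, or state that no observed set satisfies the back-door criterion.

J→K: minimal back-door set {H, S}.

desc(J)\{J}={C,K}; candidates ⊆ {H,S}.
size 0: {}; under {} J still reaches {H,K,S} ∋ K.
size 1: {H}, {S}; under {H} J still reaches {K,S} ∋ K.
{H,S}: J⊥K given {H,S} in G with J→· removed — back-door holds.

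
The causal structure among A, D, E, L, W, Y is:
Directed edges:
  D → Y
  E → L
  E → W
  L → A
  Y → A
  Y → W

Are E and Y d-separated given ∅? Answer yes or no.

Bayes-Ball from E | ∅ reaches {A,L,W}.
Y ∉ reach(E|∅) ⇒ E ⊥ Y | ∅.

Yes — E ⊥ Y | ∅.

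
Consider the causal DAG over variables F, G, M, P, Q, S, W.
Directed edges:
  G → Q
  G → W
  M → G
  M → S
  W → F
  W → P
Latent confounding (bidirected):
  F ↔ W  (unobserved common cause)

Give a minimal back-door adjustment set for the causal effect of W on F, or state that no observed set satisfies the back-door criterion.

W→F: no observed back-door set.

desc(W)\{W}={F,P}; candidates ⊆ {G,M,Q,S}.
W↔F: latent back-door arc(s) into W.
size 0: {}; under {} W still reaches {F,G,M,Q,S} ∋ F.
size 1: {G}, {M}, {Q} …(+1); under {G} W still reaches {F} ∋ F.
size 2: {G,M}, {G,Q}, {G,S} …(+3); under {G,M} W still reaches {F} ∋ F.
W↔F cannot be blocked by any observed set — no back-door set.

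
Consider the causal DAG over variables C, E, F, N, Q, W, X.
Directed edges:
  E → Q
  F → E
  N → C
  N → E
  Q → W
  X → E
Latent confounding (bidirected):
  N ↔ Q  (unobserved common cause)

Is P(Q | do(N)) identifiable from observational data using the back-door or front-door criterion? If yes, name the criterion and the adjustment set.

desc(N)\{N}={C,E,Q,W}; candidates ⊆ {F,X}.
N↔Q: latent back-door arc(s) into N.
size 0: {}; under {} N still reaches {Q,W} ∋ Q.
size 1: {F}, {X}; under {F} N still reaches {Q,W} ∋ Q.
size 2: {F,X}; under {F,X} N still reaches {Q,W} ∋ Q.
N↔Q cannot be blocked by any observed set — no back-door set.
{E}: (i) intercepts every directed N→Q path; (ii) no back-door N→{E}; (iii) {N} blocks every back-door {E}→Q. Front-door holds.
P(Q|do(N)) = Σ_{E} P(E|N) Σ_{N'} P(Q|E,N')P(N').

P(Q|do(N)): frontdoor, adjust for {E}.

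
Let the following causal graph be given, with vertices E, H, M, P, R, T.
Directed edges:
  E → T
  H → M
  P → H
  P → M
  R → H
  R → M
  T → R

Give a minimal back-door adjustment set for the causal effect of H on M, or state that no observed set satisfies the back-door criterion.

H→M: minimal back-door set {P, R}.

desc(H)\{H}={M}; candidates ⊆ {E,P,R,T}.
size 0: {}; under {} H still reaches {E,M,P,R,T} ∋ M.
size 1: {E}, {P}, {R} …(+1); under {E} H still reaches {M,P,R,T} ∋ M.
{P,R}: H⊥M given {P,R} in G with H→· removed — back-door holds.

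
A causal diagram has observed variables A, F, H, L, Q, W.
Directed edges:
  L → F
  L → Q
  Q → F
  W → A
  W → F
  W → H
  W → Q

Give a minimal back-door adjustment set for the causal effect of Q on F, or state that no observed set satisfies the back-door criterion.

desc(Q)\{Q}={F}; candidates ⊆ {A,H,L,W}.
size 0: {}; under {} Q still reaches {A,F,H,L,W} ∋ F.
size 1: {A}, {H}, {L} …(+1); under {A} Q still reaches {F,H,L,W} ∋ F.
{L,W}: Q⊥F given {L,W} in G with Q→· removed — back-door holds.

Q→F: minimal back-door set {L, W}.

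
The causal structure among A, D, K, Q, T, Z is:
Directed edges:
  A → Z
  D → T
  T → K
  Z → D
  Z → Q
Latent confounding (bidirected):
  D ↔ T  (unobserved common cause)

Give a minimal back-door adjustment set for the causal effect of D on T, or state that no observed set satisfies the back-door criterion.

desc(D)\{D}={K,T}; candidates ⊆ {A,Q,Z}.
D↔T: latent back-door arc(s) into D.
size 0: {}; under {} D still reaches {A,K,Q,T,Z} ∋ T.
size 1: {A}, {Q}, {Z}; under {A} D still reaches {K,Q,T,Z} ∋ T.
size 2: {A,Q}, {A,Z}, {Q,Z}; under {A,Q} D still reaches {K,T,Z} ∋ T.
D↔T cannot be blocked by any observed set — no back-door set.

D→T: no observed back-door set.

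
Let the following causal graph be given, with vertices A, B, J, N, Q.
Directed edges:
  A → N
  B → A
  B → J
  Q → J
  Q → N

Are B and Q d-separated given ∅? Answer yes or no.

Bayes-Ball from B | ∅ reaches {A,J,N}.
Q ∉ reach(B|∅) ⇒ B ⊥ Q | ∅.

Yes — B ⊥ Q | ∅.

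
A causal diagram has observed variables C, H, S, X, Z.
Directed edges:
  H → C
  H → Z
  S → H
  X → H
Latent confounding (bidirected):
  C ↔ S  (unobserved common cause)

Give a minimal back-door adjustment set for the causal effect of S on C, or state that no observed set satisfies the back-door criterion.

desc(S)\{S}={C,H,Z}; candidates ⊆ {X}.
S↔C: latent back-door arc(s) into S.
size 0: {}; under {} S still reaches {C} ∋ C.
size 1: {X}; under {X} S still reaches {C} ∋ C.
S↔C cannot be blocked by any observed set — no back-door set.

S→C: no observed back-door set.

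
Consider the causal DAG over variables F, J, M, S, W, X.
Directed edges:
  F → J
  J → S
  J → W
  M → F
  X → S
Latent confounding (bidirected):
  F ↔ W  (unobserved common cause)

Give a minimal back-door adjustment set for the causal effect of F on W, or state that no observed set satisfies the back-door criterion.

F→W: no observed back-door set.

desc(F)\{F}={J,S,W}; candidates ⊆ {M,X}.
F↔W: latent back-door arc(s) into F.
size 0: {}; under {} F still reaches {M,W} ∋ W.
size 1: {M}, {X}; under {M} F still reaches {W} ∋ W.
size 2: {M,X}; under {M,X} F still reaches {W} ∋ W.
F↔W cannot be blocked by any observed set — no back-door set.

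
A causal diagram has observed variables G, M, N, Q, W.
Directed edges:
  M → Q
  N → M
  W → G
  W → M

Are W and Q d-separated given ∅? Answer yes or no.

Bayes-Ball from W | ∅ reaches {G,M,Q}.
Q ∈ reach(W|∅) ⇒ W ⊥̸ Q | ∅.

No — W and Q are d-connected given ∅.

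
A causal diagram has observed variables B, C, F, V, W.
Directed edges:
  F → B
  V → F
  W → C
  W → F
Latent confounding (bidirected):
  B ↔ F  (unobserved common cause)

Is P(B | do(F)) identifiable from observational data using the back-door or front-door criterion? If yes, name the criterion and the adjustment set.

desc(F)\{F}={B}; candidates ⊆ {C,V,W}.
F↔B: latent back-door arc(s) into F.
size 0: {}; under {} F still reaches {B,C,V,W} ∋ B.
size 1: {C}, {V}, {W}; under {C} F still reaches {B,V,W} ∋ B.
size 2: {C,V}, {C,W}, {V,W}; under {C,V} F still reaches {B,W} ∋ B.
F↔B cannot be blocked by any observed set — no back-door set.
No mediator lies on a directed F→…→B path.
Neither criterion identifies P(B|do(F)) in this graph.

P(B|do(F)): not identifiable (no BD/FD set).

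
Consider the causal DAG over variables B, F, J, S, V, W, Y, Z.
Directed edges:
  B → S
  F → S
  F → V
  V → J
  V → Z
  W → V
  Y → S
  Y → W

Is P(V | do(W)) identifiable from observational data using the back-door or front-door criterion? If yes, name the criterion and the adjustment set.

P(V|do(W)): backdoor, adjust for ∅.

desc(W)\{W}={J,V,Z}; candidates ⊆ {B,F,S,Y}.
∅: W⊥V given ∅ in G with W→· removed — back-door holds.
P(V|do(W)) = P(V|W) — no adjustment needed.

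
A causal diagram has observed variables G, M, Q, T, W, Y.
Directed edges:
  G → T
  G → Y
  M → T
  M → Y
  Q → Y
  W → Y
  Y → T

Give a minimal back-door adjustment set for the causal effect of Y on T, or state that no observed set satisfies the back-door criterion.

Y→T: minimal back-door set {G, M}.

desc(Y)\{Y}={T}; candidates ⊆ {G,M,Q,W}.
size 0: {}; under {} Y still reaches {G,M,Q,T,W} ∋ T.
size 1: {G}, {M}, {Q} …(+1); under {G} Y still reaches {M,Q,T,W} ∋ T.
{G,M}: Y⊥T given {G,M} in G with Y→· removed — back-door holds.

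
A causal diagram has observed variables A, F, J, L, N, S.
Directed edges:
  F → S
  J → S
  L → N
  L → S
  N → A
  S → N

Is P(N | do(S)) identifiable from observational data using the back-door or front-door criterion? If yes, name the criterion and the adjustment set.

P(N|do(S)): backdoor, adjust for {L}.

desc(S)\{S}={A,N}; candidates ⊆ {F,J,L}.
size 0: {}; under {} S still reaches {A,F,J,L,N} ∋ N.
{L}: S⊥N given {L} in G with S→· removed — back-door holds.
P(N|do(S)) = Σ_{L} P(N|S,L)·P(L).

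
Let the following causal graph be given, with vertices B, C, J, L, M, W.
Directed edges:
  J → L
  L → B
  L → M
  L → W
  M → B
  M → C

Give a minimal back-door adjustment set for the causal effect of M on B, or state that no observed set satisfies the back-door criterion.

M→B: minimal back-door set {L}.

desc(M)\{M}={B,C}; candidates ⊆ {J,L,W}.
size 0: {}; under {} M still reaches {B,J,L,W} ∋ B.
{L}: M⊥B given {L} in G with M→· removed — back-door holds.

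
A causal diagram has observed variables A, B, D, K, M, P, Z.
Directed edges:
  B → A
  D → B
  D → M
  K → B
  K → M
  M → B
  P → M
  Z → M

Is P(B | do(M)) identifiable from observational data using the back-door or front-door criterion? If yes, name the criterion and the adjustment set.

desc(M)\{M}={A,B}; candidates ⊆ {D,K,P,Z}.
size 0: {}; under {} M still reaches {A,B,D,K,P,Z} ∋ B.
size 1: {D}, {K}, {P} …(+1); under {D} M still reaches {A,B,K,P,Z} ∋ B.
{D,K}: M⊥B given {D,K} in G with M→· removed — back-door holds.
P(B|do(M)) = Σ_{D,K} P(B|M,D,K)·P(D,K).

P(B|do(M)): backdoor, adjust for {D, K}.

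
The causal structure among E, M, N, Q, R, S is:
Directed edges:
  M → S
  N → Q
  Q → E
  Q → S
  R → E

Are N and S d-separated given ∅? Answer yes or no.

No — N and S are d-connected given ∅.

Bayes-Ball from N | ∅ reaches {E,Q,S}.
S ∈ reach(N|∅) ⇒ N ⊥̸ S | ∅.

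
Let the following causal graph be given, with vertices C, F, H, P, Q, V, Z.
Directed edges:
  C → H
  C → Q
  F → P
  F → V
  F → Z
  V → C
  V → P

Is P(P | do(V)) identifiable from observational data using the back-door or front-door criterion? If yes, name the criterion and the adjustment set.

P(P|do(V)): backdoor, adjust for {F}.

desc(V)\{V}={C,H,P,Q}; candidates ⊆ {F,Z}.
size 0: {}; under {} V still reaches {F,P,Z} ∋ P.
{F}: V⊥P given {F} in G with V→· removed — back-door holds.
P(P|do(V)) = Σ_{F} P(P|V,F)·P(F).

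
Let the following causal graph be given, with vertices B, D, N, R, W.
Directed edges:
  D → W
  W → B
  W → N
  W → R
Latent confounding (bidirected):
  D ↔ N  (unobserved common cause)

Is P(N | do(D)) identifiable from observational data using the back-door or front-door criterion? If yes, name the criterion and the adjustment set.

desc(D)\{D}={B,N,R,W}; candidates ⊆ {—}.
D↔N: latent back-door arc(s) into D.
size 0: {}; under {} D still reaches {N} ∋ N.
D↔N cannot be blocked by any observed set — no back-door set.
{W}: (i) intercepts every directed D→N path; (ii) no back-door D→{W}; (iii) {D} blocks every back-door {W}→N. Front-door holds.
P(N|do(D)) = Σ_{W} P(W|D) Σ_{D'} P(N|W,D')P(D').

P(N|do(D)): frontdoor, adjust for {W}.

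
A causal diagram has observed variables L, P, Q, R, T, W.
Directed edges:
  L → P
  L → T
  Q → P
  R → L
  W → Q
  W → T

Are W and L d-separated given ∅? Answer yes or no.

Bayes-Ball from W | ∅ reaches {P,Q,T}.
L ∉ reach(W|∅) ⇒ W ⊥ L | ∅.

Yes — W ⊥ L | ∅.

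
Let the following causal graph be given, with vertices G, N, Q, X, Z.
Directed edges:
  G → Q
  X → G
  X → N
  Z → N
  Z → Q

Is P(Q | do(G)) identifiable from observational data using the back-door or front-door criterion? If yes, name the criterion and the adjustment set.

P(Q|do(G)): backdoor, adjust for ∅.

desc(G)\{G}={Q}; candidates ⊆ {N,X,Z}.
∅: G⊥Q given ∅ in G with G→· removed — back-door holds.
P(Q|do(G)) = P(Q|G) — no adjustment needed.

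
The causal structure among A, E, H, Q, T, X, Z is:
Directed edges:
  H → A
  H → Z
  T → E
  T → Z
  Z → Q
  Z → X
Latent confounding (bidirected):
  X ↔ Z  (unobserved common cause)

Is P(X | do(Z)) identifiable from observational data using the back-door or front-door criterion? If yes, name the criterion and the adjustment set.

desc(Z)\{Z}={Q,X}; candidates ⊆ {A,E,H,T}.
Z↔X: latent back-door arc(s) into Z.
size 0: {}; under {} Z still reaches {A,E,H,T,X} ∋ X.
size 1: {A}, {E}, {H} …(+1); under {A} Z still reaches {E,H,T,X} ∋ X.
size 2: {A,E}, {A,H}, {A,T} …(+3); under {A,E} Z still reaches {H,T,X} ∋ X.
Z↔X cannot be blocked by any observed set — no back-door set.
No mediator lies on a directed Z→…→X path.
Neither criterion identifies P(X|do(Z)) in this graph.

P(X|do(Z)): not identifiable (no BD/FD set).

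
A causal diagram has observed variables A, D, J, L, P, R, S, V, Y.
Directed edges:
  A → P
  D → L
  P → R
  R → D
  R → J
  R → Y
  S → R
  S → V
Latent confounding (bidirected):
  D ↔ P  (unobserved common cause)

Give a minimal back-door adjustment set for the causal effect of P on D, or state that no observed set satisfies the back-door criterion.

desc(P)\{P}={D,J,L,R,Y}; candidates ⊆ {A,S,V}.
P↔D: latent back-door arc(s) into P.
size 0: {}; under {} P still reaches {A,D,L} ∋ D.
size 1: {A}, {S}, {V}; under {A} P still reaches {D,L} ∋ D.
size 2: {A,S}, {A,V}, {S,V}; under {A,S} P still reaches {D,L} ∋ D.
P↔D cannot be blocked by any observed set — no back-door set.

P→D: no observed back-door set.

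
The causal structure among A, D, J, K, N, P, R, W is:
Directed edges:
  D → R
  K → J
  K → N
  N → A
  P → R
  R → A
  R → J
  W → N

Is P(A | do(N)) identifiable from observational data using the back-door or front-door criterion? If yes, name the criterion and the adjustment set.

desc(N)\{N}={A}; candidates ⊆ {D,J,K,P,R,W}.
∅: N⊥A given ∅ in G with N→· removed — back-door holds.
P(A|do(N)) = P(A|N) — no adjustment needed.

P(A|do(N)): backdoor, adjust for ∅.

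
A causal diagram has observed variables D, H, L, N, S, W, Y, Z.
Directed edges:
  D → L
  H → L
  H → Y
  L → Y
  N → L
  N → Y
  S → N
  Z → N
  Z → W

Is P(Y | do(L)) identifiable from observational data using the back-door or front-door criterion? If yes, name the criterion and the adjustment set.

P(Y|do(L)): backdoor, adjust for {H, N}.

desc(L)\{L}={Y}; candidates ⊆ {D,H,N,S,W,Z}.
size 0: {}; under {} L still reaches {D,H,N,S,W,Y,Z} ∋ Y.
size 1: {D}, {H}, {N} …(+3); under {D} L still reaches {H,N,S,W,Y,Z} ∋ Y.
{H,N}: L⊥Y given {H,N} in G with L→· removed — back-door holds.
P(Y|do(L)) = Σ_{H,N} P(Y|L,H,N)·P(H,N).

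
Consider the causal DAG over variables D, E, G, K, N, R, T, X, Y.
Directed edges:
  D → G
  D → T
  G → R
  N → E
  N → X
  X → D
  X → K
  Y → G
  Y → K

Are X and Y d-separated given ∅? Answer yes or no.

Yes — X ⊥ Y | ∅.

Bayes-Ball from X | ∅ reaches {D,E,G,K,N,R,T}.
Y ∉ reach(X|∅) ⇒ X ⊥ Y | ∅.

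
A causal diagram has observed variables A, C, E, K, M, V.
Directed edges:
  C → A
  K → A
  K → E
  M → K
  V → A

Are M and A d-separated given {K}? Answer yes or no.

Bayes-Ball from M | {K} reaches ∅.
A ∉ reach(M|{K}) ⇒ M ⊥ A | {K}.

Yes — M ⊥ A | {K}.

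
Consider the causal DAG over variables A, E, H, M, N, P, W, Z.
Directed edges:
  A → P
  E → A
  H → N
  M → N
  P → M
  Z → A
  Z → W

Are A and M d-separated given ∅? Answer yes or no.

No — A and M are d-connected given ∅.

Bayes-Ball from A | ∅ reaches {E,M,N,P,W,Z}.
M ∈ reach(A|∅) ⇒ A ⊥̸ M | ∅.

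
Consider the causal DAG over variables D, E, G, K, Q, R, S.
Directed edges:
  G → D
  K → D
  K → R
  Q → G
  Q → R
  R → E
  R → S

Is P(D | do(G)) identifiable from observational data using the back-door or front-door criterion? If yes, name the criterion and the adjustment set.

desc(G)\{G}={D}; candidates ⊆ {E,K,Q,R,S}.
∅: G⊥D given ∅ in G with G→· removed — back-door holds.
P(D|do(G)) = P(D|G) — no adjustment needed.

P(D|do(G)): backdoor, adjust for ∅.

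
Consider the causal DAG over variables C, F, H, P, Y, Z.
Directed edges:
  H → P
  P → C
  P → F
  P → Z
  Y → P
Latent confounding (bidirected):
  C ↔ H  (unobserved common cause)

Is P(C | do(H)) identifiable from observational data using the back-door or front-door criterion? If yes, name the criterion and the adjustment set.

desc(H)\{H}={C,F,P,Z}; candidates ⊆ {Y}.
H↔C: latent back-door arc(s) into H.
size 0: {}; under {} H still reaches {C} ∋ C.
size 1: {Y}; under {Y} H still reaches {C} ∋ C.
H↔C cannot be blocked by any observed set — no back-door set.
{P}: (i) intercepts every directed H→C path; (ii) no back-door H→{P}; (iii) {H} blocks every back-door {P}→C. Front-door holds.
P(C|do(H)) = Σ_{P} P(P|H) Σ_{H'} P(C|P,H')P(H').

P(C|do(H)): frontdoor, adjust for {P}.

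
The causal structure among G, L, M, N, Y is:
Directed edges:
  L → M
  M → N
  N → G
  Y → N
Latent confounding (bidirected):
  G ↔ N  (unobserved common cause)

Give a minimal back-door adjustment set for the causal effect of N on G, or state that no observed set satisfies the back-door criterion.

desc(N)\{N}={G}; candidates ⊆ {L,M,Y}.
N↔G: latent back-door arc(s) into N.
size 0: {}; under {} N still reaches {G,L,M,Y} ∋ G.
size 1: {L}, {M}, {Y}; under {L} N still reaches {G,M,Y} ∋ G.
size 2: {L,M}, {L,Y}, {M,Y}; under {L,M} N still reaches {G,Y} ∋ G.
N↔G cannot be blocked by any observed set — no back-door set.

N→G: no observed back-door set.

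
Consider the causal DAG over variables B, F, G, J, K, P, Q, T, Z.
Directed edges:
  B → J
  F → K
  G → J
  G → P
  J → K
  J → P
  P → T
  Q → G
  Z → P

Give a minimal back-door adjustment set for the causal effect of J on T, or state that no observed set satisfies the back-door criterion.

J→T: minimal back-door set {G}.

desc(J)\{J}={K,P,T}; candidates ⊆ {B,F,G,Q,Z}.
size 0: {}; under {} J still reaches {B,G,P,Q,T} ∋ T.
{G}: J⊥T given {G} in G with J→· removed — back-door holds.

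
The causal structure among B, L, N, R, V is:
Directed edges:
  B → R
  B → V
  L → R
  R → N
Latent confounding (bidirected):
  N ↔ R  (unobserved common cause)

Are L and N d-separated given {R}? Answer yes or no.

Bayes-Ball from L | {R} reaches {B,N,V}.
N ∈ reach(L|{R}) ⇒ L ⊥̸ N | {R}.

No — L and N are d-connected given {R}.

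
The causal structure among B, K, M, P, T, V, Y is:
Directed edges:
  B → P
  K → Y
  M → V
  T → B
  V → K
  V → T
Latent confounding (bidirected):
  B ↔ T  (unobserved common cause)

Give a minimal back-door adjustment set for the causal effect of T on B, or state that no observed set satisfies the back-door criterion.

T→B: no observed back-door set.

desc(T)\{T}={B,P}; candidates ⊆ {K,M,V,Y}.
T↔B: latent back-door arc(s) into T.
size 0: {}; under {} T still reaches {B,K,M,P,V,Y} ∋ B.
size 1: {K}, {M}, {V} …(+1); under {K} T still reaches {B,M,P,V} ∋ B.
size 2: {K,M}, {K,V}, {K,Y} …(+3); under {K,M} T still reaches {B,P,V} ∋ B.
T↔B cannot be blocked by any observed set — no back-door set.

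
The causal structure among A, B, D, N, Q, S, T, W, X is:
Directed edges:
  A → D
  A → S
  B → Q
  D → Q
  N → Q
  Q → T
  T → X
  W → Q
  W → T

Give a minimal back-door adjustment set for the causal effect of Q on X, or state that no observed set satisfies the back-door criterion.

desc(Q)\{Q}={T,X}; candidates ⊆ {A,B,D,N,S,W}.
size 0: {}; under {} Q still reaches {A,B,D,N,S,T,W,X} ∋ X.
{W}: Q⊥X given {W} in G with Q→· removed — back-door holds.

Q→X: minimal back-door set {W}.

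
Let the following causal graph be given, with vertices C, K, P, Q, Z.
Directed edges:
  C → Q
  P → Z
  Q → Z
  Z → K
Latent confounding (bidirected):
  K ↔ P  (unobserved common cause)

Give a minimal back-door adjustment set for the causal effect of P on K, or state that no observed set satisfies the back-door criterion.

desc(P)\{P}={K,Z}; candidates ⊆ {C,Q}.
P↔K: latent back-door arc(s) into P.
size 0: {}; under {} P still reaches {K} ∋ K.
size 1: {C}, {Q}; under {C} P still reaches {K} ∋ K.
size 2: {C,Q}; under {C,Q} P still reaches {K} ∋ K.
P↔K cannot be blocked by any observed set — no back-door set.

P→K: no observed back-door set.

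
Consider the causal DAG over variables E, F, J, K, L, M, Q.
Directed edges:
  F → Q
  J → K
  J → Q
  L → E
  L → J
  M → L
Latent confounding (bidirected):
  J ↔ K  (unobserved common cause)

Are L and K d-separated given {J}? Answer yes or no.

Bayes-Ball from L | {J} reaches {E,K,M}.
K ∈ reach(L|{J}) ⇒ L ⊥̸ K | {J}.

No — L and K are d-connected given {J}.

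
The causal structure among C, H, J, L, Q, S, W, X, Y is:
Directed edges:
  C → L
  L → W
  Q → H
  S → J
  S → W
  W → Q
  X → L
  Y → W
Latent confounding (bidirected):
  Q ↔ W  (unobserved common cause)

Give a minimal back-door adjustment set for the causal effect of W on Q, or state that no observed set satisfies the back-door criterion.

desc(W)\{W}={H,Q}; candidates ⊆ {C,J,L,S,X,Y}.
W↔Q: latent back-door arc(s) into W.
size 0: {}; under {} W still reaches {C,H,J,L,Q,S,X,Y} ∋ Q.
size 1: {C}, {J}, {L} …(+3); under {C} W still reaches {H,J,L,Q,S,X,Y} ∋ Q.
size 2: {C,J}, {C,L}, {C,S} …(+12); under {C,J} W still reaches {H,L,Q,S,X,Y} ∋ Q.
W↔Q cannot be blocked by any observed set — no back-door set.

W→Q: no observed back-door set.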